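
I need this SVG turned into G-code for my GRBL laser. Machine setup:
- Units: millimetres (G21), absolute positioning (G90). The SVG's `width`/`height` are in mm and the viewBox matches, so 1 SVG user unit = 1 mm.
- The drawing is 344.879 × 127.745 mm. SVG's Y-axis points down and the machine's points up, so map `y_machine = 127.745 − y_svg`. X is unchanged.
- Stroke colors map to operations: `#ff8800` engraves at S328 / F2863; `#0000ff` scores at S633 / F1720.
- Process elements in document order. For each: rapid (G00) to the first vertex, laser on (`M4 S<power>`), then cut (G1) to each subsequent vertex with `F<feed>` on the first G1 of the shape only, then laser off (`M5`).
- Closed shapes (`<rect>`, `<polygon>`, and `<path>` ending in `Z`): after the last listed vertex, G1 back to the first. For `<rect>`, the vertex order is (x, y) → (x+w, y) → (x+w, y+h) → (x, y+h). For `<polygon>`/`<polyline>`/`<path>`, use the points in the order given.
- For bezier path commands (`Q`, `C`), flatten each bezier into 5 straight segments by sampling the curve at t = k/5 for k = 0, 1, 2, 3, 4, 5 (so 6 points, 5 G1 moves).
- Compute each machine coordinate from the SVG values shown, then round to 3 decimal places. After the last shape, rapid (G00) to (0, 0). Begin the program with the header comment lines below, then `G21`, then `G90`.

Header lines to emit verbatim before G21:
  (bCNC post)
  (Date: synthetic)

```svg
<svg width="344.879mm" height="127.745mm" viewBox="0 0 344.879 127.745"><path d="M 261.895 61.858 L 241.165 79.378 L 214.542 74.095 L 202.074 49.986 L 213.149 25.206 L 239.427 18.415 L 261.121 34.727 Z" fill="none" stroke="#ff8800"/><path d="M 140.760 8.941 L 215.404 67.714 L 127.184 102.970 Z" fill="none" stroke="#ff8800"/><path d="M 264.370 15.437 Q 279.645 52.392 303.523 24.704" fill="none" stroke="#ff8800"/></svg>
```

1 u = 1 mm; y_m = 127.745 − y.

[1] `<path>` regular polygon, #ff8800→engrave S328 F2863: (261.895,65.887) → (241.165,48.367) → (214.542,53.650) → (202.074,77.759) → (213.149,102.539) → (239.427,109.330) → (261.121,93.018) → (261.895,65.887) (closed)

[2] `<path>` regular polygon, #ff8800→engrave S328 F2863: (140.760,118.804) → (215.404,60.031) → (127.184,24.775) → (140.760,118.804) (closed)

[3] `<path>` quadratic bezier, #ff8800→engrave S328 F2863: (264.370,112.308) → (270.824,100.112) → (277.966,93.087) → (285.797,91.233) → (294.316,94.552) → (303.523,103.041)

(bCNC post)
(Date: synthetic)
G21
G90
G00 X261.895 Y65.887
M4 S328
G1 X241.165 Y48.367 F2863
G1 X214.542 Y53.650
G1 X202.074 Y77.759
G1 X213.149 Y102.539
G1 X239.427 Y109.330
G1 X261.121 Y93.018
G1 X261.895 Y65.887
M5
G00 X140.760 Y118.804
M4 S328
G1 X215.404 Y60.031 F2863
G1 X127.184 Y24.775
G1 X140.760 Y118.804
M5
G00 X264.370 Y112.308
M4 S328
G1 X270.824 Y100.112 F2863
G1 X277.966 Y93.087
G1 X285.797 Y91.233
G1 X294.316 Y94.552
G1 X303.523 Y103.041
M5
G00 X0.000 Y0.000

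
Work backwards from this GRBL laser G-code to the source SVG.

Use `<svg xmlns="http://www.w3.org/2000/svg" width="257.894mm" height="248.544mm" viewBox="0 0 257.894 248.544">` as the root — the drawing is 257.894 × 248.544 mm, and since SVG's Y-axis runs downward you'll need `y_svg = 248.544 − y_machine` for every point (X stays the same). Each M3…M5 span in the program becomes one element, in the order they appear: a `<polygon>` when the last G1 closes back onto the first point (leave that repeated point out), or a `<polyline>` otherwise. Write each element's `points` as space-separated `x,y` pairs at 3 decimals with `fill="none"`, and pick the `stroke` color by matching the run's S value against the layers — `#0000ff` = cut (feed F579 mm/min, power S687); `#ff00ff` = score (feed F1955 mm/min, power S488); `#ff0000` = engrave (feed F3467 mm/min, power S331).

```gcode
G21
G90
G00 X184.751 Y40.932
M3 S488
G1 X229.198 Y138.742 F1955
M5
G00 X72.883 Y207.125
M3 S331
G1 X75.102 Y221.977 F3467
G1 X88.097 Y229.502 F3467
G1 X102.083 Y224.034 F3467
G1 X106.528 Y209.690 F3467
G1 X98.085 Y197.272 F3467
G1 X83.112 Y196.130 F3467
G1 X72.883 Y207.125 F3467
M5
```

<svg xmlns="http://www.w3.org/2000/svg" width="257.894mm" height="248.544mm" viewBox="0 0 257.894 248.544">
  <polyline points="184.751,207.612 229.198,109.802" fill="none" stroke="#ff00ff"/>
  <polygon points="72.883,41.419 75.102,26.567 88.097,19.042 102.083,24.510 106.528,38.854 98.085,51.272 83.112,52.414" fill="none" stroke="#ff0000"/>
</svg>

y_svg = 248.544 − y_m.

[1] S488→`#ff00ff` (score); open run; points: 184.751,207.612 229.198,109.802

[2] S331→`#ff0000` (engrave); closed run; points: 72.883,41.419 75.102,26.567 88.097,19.042 102.083,24.510 106.528,38.854 98.085,51.272 83.112,52.414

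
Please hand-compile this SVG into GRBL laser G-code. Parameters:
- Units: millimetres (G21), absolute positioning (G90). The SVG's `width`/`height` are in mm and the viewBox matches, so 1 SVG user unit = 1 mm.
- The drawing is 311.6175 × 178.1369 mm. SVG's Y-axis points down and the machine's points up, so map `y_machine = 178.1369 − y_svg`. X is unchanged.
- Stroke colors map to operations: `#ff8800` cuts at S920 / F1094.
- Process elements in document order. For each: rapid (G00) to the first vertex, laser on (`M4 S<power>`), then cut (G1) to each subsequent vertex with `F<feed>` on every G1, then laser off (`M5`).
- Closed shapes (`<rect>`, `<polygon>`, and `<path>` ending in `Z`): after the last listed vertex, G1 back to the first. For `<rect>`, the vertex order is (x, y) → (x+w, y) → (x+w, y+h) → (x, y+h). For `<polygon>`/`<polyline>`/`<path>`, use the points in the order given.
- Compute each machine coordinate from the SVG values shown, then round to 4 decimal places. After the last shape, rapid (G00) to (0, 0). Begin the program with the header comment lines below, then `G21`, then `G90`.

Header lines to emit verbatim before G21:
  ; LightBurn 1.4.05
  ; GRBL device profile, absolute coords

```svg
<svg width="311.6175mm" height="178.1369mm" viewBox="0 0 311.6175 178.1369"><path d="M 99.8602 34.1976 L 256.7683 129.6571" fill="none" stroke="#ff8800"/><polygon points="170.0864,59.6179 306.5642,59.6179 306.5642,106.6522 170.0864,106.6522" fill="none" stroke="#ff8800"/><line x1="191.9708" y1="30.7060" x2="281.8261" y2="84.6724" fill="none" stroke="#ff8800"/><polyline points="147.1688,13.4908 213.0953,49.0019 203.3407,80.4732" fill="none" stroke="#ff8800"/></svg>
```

1 u = 1 mm; y_m = 178.1369 − y.

[1] `<path>` line segment, #ff8800→cut S920 F1094: (99.8602,143.9393) → (256.7683,48.4798)

[2] `<polygon>` rectangle, #ff8800→cut S920 F1094: (170.0864,118.5190) → (306.5642,118.5190) → (306.5642,71.4847) → (170.0864,71.4847) → (170.0864,118.5190) (closed)

[3] `<line>` line segment, #ff8800→cut S920 F1094: (191.9708,147.4309) → (281.8261,93.4645)

[4] `<polyline>` open polyline, #ff8800→cut S920 F1094: (147.1688,164.6461) → (213.0953,129.1350) → (203.3407,97.6637)

; LightBurn 1.4.05
; GRBL device profile, absolute coords
G21
G90
G00 X99.8602 Y143.9393
M4 S920
G1 X256.7683 Y48.4798 F1094
M5
G00 X170.0864 Y118.5190
M4 S920
G1 X306.5642 Y118.5190 F1094
G1 X306.5642 Y71.4847 F1094
G1 X170.0864 Y71.4847 F1094
G1 X170.0864 Y118.5190 F1094
M5
G00 X191.9708 Y147.4309
M4 S920
G1 X281.8261 Y93.4645 F1094
M5
G00 X147.1688 Y164.6461
M4 S920
G1 X213.0953 Y129.1350 F1094
G1 X203.3407 Y97.6637 F1094
M5
G00 X0.0000 Y0.0000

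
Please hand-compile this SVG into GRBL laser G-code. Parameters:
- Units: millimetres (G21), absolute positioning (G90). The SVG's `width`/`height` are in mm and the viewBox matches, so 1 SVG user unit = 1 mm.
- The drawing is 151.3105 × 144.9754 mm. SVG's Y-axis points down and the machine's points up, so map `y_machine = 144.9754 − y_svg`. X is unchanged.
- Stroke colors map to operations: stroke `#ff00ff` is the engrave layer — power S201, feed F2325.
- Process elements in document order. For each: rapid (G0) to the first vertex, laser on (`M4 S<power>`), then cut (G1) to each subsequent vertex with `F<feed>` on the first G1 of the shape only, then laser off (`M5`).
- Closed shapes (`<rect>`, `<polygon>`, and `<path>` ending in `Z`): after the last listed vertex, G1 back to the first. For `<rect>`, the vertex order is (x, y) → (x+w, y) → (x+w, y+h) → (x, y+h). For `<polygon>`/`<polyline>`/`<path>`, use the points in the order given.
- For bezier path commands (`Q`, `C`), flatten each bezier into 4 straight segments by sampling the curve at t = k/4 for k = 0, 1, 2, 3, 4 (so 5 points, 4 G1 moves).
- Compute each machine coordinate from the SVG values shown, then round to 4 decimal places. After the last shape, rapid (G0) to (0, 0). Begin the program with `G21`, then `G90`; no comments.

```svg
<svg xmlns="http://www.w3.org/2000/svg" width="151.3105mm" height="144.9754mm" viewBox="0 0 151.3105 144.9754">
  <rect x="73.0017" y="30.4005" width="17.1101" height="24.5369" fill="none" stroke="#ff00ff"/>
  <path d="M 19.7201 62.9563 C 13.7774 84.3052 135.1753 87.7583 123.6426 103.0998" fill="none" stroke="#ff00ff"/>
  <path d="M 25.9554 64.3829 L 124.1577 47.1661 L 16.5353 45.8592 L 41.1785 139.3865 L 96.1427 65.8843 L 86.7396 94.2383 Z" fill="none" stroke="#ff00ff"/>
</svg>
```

G21
G90
G0 X73.0017 Y114.5749
M4 S201
G1 X90.1118 Y114.5749 F2325
G1 X90.1118 Y90.0380
G1 X73.0017 Y90.0380
G1 X73.0017 Y114.5749
M5
G0 X19.7201 Y82.0191
M4 S201
G1 X35.0727 Y68.8975 F2325
G1 X73.7776 Y59.6946
G1 X111.4344 Y51.6180
G1 X123.6426 Y41.8756
M5
G0 X25.9554 Y80.5925
M4 S201
G1 X124.1577 Y97.8093 F2325
G1 X16.5353 Y99.1162
G1 X41.1785 Y5.5889
G1 X96.1427 Y79.0911
G1 X86.7396 Y50.7371
G1 X25.9554 Y80.5925
M5
G0 X0.0000 Y0.0000

1 u = 1 mm; y_m = 144.9754 − y.

[1] `<rect>` rectangle, #ff00ff→engrave S201 F2325: (73.0017,114.5749) → (90.1118,114.5749) → (90.1118,90.0380) → (73.0017,90.0380) → (73.0017,114.5749) (closed)

[2] `<path>` cubic bezier, #ff00ff→engrave S201 F2325: (19.7201,82.0191) → (35.0727,68.8975) → (73.7776,59.6946) → (111.4344,51.6180) → (123.6426,41.8756)

[3] `<path>` closed polygon, #ff00ff→engrave S201 F2325: (25.9554,80.5925) → (124.1577,97.8093) → (16.5353,99.1162) → (41.1785,5.5889) → (96.1427,79.0911) → (86.7396,50.7371) → (25.9554,80.5925) (closed)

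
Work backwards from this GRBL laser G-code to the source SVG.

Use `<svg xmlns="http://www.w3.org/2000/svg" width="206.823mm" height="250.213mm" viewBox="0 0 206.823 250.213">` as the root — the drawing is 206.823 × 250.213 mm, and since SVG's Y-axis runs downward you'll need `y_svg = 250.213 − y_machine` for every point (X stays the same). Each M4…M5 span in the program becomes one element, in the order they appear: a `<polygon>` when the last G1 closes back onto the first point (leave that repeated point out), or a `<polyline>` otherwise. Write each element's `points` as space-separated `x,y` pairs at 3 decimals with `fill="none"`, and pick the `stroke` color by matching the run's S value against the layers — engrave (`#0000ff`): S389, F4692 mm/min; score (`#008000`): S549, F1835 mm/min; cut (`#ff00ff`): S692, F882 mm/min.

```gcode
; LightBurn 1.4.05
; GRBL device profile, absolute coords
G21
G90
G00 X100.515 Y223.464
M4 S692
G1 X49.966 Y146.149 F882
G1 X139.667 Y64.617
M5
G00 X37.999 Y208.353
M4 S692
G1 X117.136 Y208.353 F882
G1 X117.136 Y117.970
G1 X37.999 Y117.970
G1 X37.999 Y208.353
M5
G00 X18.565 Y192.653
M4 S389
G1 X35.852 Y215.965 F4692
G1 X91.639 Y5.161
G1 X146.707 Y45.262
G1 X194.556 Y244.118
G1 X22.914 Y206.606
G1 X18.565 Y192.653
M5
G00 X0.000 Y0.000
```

<svg xmlns="http://www.w3.org/2000/svg" width="206.823mm" height="250.213mm" viewBox="0 0 206.823 250.213">
  <polyline points="100.515,26.749 49.966,104.064 139.667,185.596" fill="none" stroke="#ff00ff"/>
  <polygon points="37.999,41.860 117.136,41.860 117.136,132.243 37.999,132.243" fill="none" stroke="#ff00ff"/>
  <polygon points="18.565,57.560 35.852,34.248 91.639,245.052 146.707,204.951 194.556,6.095 22.914,43.607" fill="none" stroke="#0000ff"/>
</svg>

Each laser-on run becomes one SVG element. Flip Y back into SVG space with y_svg = 250.213 − y_machine.

Run 1: the run's S692 means `#ff00ff` (cut). The run is open, so emit a `<polyline>` with points (Y-flipped): 100.515,26.749 49.966,104.064 139.667,185.596.

Run 2: S692 ⇒ cut layer `#ff00ff`. The run returns to its start, so emit a `<polygon>` with points (Y-flipped): 37.999,41.860 117.136,41.860 117.136,132.243 37.999,132.243.

Run 3: the run's S389 means `#0000ff` (engrave). The run returns to its start, so emit a `<polygon>` with points (Y-flipped): 18.565,57.560 35.852,34.248 91.639,245.052 146.707,204.951 194.556,6.095 22.914,43.607.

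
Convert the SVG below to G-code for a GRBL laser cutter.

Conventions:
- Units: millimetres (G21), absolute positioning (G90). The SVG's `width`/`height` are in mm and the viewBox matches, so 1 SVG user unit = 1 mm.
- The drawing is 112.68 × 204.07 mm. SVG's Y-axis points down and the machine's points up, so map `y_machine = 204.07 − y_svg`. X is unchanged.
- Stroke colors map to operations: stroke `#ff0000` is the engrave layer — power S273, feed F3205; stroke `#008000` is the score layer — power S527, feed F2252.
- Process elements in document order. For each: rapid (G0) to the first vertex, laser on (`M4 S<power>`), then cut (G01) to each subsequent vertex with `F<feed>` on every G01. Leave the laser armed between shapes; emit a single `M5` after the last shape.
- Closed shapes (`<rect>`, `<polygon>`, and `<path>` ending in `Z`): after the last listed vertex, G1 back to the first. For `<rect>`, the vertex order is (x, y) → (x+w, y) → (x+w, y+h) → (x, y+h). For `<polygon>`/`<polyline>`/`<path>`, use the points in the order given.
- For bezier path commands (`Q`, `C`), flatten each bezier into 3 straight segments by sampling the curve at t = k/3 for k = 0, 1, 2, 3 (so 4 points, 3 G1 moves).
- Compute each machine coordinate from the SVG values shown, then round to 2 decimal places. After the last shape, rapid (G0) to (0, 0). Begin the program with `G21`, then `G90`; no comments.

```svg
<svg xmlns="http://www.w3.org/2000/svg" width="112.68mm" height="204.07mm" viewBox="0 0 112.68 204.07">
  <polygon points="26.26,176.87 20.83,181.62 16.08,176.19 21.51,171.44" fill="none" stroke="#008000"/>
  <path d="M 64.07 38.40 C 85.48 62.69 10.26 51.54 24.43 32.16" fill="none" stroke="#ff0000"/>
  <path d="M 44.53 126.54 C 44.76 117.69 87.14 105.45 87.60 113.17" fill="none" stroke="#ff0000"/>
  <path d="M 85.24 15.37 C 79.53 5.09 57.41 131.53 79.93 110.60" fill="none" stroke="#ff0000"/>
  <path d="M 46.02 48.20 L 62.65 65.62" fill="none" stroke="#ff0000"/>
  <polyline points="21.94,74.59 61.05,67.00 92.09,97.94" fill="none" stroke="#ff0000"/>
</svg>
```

Since the viewBox matches the mm dimensions, user units are millimetres directly. The only transform is the Y-flip y_m = 204.07 − y_svg.

Shape 1 is a regular polygon drawn with `<polygon>`. Its stroke #008000 means score at S527, F2252. After flipping Y the toolpath is (26.26,27.20) → (20.83,22.45) → (16.08,27.88) → (21.51,32.63) → (26.26,27.20), returning to the start.

Shape 2 is a cubic bezier drawn with `<path>`. Its stroke #ff0000 means engrave at S273, F3205. After flipping Y the toolpath is (64.07,165.67) → (60.16,152.19) → (33.17,156.28) → (24.43,171.91).

Shape 3 is a cubic bezier drawn with `<path>`. Its stroke #ff0000 means engrave at S273, F3205. After flipping Y the toolpath is (44.53,77.53) → (55.70,86.65) → (76.28,92.83) → (87.60,90.90).

Shape 4 is a cubic bezier drawn with `<path>`. Its stroke #ff0000 means engrave at S273, F3205. After flipping Y the toolpath is (85.24,188.70) → (76.32,163.93) → (70.03,111.14) → (79.93,93.47).

Shape 5 is a line segment drawn with `<path>`. Its stroke #ff0000 means engrave at S273, F3205. After flipping Y the toolpath is (46.02,155.87) → (62.65,138.45).

Shape 6 is a open polyline drawn with `<polyline>`. Its stroke #ff0000 means engrave at S273, F3205. After flipping Y the toolpath is (21.94,129.48) → (61.05,137.07) → (92.09,106.13).

G21
G90
G0 X26.26 Y27.20
M4 S527
G01 X20.83 Y22.45 F2252
G01 X16.08 Y27.88 F2252
G01 X21.51 Y32.63 F2252
G01 X26.26 Y27.20 F2252
G0 X64.07 Y165.67
M4 S273
G01 X60.16 Y152.19 F3205
G01 X33.17 Y156.28 F3205
G01 X24.43 Y171.91 F3205
G0 X44.53 Y77.53
M4 S273
G01 X55.70 Y86.65 F3205
G01 X76.28 Y92.83 F3205
G01 X87.60 Y90.90 F3205
G0 X85.24 Y188.70
M4 S273
G01 X76.32 Y163.93 F3205
G01 X70.03 Y111.14 F3205
G01 X79.93 Y93.47 F3205
G0 X46.02 Y155.87
M4 S273
G01 X62.65 Y138.45 F3205
G0 X21.94 Y129.48
M4 S273
G01 X61.05 Y137.07 F3205
G01 X92.09 Y106.13 F3205
M5
G0 X0.00 Y0.00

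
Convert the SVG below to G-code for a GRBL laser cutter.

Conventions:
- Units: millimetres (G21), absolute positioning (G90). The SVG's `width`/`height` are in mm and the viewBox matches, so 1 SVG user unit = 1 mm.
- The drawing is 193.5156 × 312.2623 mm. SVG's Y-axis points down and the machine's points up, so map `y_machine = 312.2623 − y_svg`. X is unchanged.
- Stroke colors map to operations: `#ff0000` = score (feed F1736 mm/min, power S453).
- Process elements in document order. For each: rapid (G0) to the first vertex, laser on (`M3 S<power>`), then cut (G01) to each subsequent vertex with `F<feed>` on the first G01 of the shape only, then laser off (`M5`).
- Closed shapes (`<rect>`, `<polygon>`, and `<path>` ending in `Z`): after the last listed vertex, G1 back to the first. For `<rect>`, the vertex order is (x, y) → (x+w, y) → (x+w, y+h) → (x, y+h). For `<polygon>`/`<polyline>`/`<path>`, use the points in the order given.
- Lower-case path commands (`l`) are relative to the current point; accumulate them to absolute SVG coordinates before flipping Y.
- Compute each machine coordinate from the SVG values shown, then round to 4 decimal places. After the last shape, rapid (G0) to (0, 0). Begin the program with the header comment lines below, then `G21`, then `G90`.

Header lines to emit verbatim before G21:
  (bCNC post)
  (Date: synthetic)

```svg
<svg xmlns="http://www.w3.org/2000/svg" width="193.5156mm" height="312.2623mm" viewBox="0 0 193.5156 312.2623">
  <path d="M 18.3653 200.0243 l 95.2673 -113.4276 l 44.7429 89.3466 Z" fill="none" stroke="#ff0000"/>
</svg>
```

(bCNC post)
(Date: synthetic)
G21
G90
G0 X18.3653 Y112.2380
M3 S453
G01 X113.6326 Y225.6656 F1736
G01 X158.3755 Y136.3190
G01 X18.3653 Y112.2380
M5
G0 X0.0000 Y0.0000

viewBox `0 0 193.5156 312.2623` with mm width/height → 1 unit = 1 mm. Flip: y_m = 312.2623 − y_svg.

**Shape 1** — `<path>` closed polygon, stroke `#ff0000` → score (S453, F1736). Machine vertices: (18.3653,112.2380) → (113.6326,225.6656) → (158.3755,136.3190) → (18.3653,112.2380). Closed: final G1 returns to the first vertex.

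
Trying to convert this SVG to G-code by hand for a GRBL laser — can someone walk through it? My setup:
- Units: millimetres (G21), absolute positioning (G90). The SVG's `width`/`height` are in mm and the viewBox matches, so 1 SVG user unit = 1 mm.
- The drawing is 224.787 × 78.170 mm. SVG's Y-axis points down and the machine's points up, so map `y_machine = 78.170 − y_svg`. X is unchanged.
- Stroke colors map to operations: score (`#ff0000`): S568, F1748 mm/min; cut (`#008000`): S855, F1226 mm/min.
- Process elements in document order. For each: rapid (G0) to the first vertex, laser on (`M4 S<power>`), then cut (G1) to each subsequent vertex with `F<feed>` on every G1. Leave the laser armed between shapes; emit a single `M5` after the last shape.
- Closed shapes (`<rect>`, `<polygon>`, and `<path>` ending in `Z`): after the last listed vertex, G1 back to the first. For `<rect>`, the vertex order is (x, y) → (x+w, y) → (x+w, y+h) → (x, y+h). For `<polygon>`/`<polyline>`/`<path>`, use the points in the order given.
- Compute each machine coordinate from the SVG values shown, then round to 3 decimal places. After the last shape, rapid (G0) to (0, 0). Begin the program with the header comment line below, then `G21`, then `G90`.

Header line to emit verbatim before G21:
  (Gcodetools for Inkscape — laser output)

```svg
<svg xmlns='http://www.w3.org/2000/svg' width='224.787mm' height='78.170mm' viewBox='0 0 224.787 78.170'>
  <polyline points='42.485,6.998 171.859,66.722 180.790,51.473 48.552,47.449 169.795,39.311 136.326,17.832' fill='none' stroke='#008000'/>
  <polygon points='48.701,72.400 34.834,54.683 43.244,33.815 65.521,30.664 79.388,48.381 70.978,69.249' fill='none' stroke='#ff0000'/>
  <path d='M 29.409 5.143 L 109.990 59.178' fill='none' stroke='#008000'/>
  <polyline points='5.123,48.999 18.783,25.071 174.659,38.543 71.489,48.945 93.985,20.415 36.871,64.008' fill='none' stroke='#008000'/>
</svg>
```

1 u = 1 mm; y_m = 78.170 − y.

[1] `<polyline>` open polyline, #008000→cut S855 F1226: (42.485,71.172) → (171.859,11.448) → (180.790,26.697) → (48.552,30.721) → (169.795,38.859) → (136.326,60.338)

[2] `<polygon>` regular polygon, #ff0000→score S568 F1748: (48.701,5.770) → (34.834,23.487) → (43.244,44.355) → (65.521,47.506) → (79.388,29.789) → (70.978,8.921) → (48.701,5.770) (closed)

[3] `<path>` line segment, #008000→cut S855 F1226: (29.409,73.027) → (109.990,18.992)

[4] `<polyline>` open polyline, #008000→cut S855 F1226: (5.123,29.171) → (18.783,53.099) → (174.659,39.627) → (71.489,29.225) → (93.985,57.755) → (36.871,14.162)

(Gcodetools for Inkscape — laser output)
G21
G90
G0 X42.485 Y71.172
M4 S855
G1 X171.859 Y11.448 F1226
G1 X180.790 Y26.697 F1226
G1 X48.552 Y30.721 F1226
G1 X169.795 Y38.859 F1226
G1 X136.326 Y60.338 F1226
G0 X48.701 Y5.770
M4 S568
G1 X34.834 Y23.487 F1748
G1 X43.244 Y44.355 F1748
G1 X65.521 Y47.506 F1748
G1 X79.388 Y29.789 F1748
G1 X70.978 Y8.921 F1748
G1 X48.701 Y5.770 F1748
G0 X29.409 Y73.027
M4 S855
G1 X109.990 Y18.992 F1226
G0 X5.123 Y29.171
M4 S855
G1 X18.783 Y53.099 F1226
G1 X174.659 Y39.627 F1226
G1 X71.489 Y29.225 F1226
G1 X93.985 Y57.755 F1226
G1 X36.871 Y14.162 F1226
M5
G0 X0.000 Y0.000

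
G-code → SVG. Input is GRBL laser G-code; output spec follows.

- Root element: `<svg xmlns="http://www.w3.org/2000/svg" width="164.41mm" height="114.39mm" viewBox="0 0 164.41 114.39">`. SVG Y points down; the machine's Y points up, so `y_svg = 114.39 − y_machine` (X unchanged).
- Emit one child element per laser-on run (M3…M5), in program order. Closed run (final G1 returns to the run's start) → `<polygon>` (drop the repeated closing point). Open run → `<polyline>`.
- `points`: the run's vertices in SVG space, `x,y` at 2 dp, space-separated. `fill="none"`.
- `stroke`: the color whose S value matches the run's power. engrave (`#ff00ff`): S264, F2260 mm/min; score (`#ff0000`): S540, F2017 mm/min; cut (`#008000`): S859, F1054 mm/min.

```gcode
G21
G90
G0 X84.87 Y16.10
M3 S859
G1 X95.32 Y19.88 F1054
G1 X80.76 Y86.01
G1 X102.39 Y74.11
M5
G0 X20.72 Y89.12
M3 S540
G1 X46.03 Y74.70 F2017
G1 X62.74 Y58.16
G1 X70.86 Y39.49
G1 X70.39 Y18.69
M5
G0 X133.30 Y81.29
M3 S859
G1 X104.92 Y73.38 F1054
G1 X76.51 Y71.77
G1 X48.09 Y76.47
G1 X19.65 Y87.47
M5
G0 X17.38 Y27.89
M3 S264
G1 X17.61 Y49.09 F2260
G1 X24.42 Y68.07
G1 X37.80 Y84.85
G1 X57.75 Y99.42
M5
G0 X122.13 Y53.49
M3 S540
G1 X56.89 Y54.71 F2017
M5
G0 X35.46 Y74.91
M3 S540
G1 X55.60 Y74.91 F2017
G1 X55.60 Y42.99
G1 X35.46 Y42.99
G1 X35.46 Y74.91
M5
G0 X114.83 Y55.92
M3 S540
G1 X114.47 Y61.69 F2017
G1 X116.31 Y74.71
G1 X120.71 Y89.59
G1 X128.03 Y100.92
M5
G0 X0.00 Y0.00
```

<svg xmlns="http://www.w3.org/2000/svg" width="164.41mm" height="114.39mm" viewBox="0 0 164.41 114.39">
  <polyline points="84.87,98.29 95.32,94.51 80.76,28.38 102.39,40.28" fill="none" stroke="#008000"/>
  <polyline points="20.72,25.27 46.03,39.69 62.74,56.23 70.86,74.90 70.39,95.70" fill="none" stroke="#ff0000"/>
  <polyline points="133.30,33.10 104.92,41.01 76.51,42.62 48.09,37.92 19.65,26.92" fill="none" stroke="#008000"/>
  <polyline points="17.38,86.50 17.61,65.30 24.42,46.32 37.80,29.54 57.75,14.97" fill="none" stroke="#ff00ff"/>
  <polyline points="122.13,60.90 56.89,59.68" fill="none" stroke="#ff0000"/>
  <polygon points="35.46,39.48 55.60,39.48 55.60,71.40 35.46,71.40" fill="none" stroke="#ff0000"/>
  <polyline points="114.83,58.47 114.47,52.70 116.31,39.68 120.71,24.80 128.03,13.47" fill="none" stroke="#ff0000"/>
</svg>

Each laser-on run becomes one SVG element. Flip Y back into SVG space with y_svg = 114.39 − y_machine.

Run 1: S859 ⇒ cut layer `#008000`. The run is open, so emit a `<polyline>` with points (Y-flipped): 84.87,98.29 95.32,94.51 80.76,28.38 102.39,40.28.

Run 2: S540 ⇒ score layer `#ff0000`. The run is open, so emit a `<polyline>` with points (Y-flipped): 20.72,25.27 46.03,39.69 62.74,56.23 70.86,74.90 70.39,95.70.

Run 3: S859 ⇒ cut layer `#008000`. The run is open, so emit a `<polyline>` with points (Y-flipped): 133.30,33.10 104.92,41.01 76.51,42.62 48.09,37.92 19.65,26.92.

Run 4: the run's S264 means `#ff00ff` (engrave). The run is open, so emit a `<polyline>` with points (Y-flipped): 17.38,86.50 17.61,65.30 24.42,46.32 37.80,29.54 57.75,14.97.

Run 5: S540 ⇒ score layer `#ff0000`. The run is open, so emit a `<polyline>` with points (Y-flipped): 122.13,60.90 56.89,59.68.

Run 6: S540 ⇒ score layer `#ff0000`. The run returns to its start, so emit a `<polygon>` with points (Y-flipped): 35.46,39.48 55.60,39.48 55.60,71.40 35.46,71.40.

Run 7: S540 ⇒ score layer `#ff0000`. The run is open, so emit a `<polyline>` with points (Y-flipped): 114.83,58.47 114.47,52.70 116.31,39.68 120.71,24.80 128.03,13.47.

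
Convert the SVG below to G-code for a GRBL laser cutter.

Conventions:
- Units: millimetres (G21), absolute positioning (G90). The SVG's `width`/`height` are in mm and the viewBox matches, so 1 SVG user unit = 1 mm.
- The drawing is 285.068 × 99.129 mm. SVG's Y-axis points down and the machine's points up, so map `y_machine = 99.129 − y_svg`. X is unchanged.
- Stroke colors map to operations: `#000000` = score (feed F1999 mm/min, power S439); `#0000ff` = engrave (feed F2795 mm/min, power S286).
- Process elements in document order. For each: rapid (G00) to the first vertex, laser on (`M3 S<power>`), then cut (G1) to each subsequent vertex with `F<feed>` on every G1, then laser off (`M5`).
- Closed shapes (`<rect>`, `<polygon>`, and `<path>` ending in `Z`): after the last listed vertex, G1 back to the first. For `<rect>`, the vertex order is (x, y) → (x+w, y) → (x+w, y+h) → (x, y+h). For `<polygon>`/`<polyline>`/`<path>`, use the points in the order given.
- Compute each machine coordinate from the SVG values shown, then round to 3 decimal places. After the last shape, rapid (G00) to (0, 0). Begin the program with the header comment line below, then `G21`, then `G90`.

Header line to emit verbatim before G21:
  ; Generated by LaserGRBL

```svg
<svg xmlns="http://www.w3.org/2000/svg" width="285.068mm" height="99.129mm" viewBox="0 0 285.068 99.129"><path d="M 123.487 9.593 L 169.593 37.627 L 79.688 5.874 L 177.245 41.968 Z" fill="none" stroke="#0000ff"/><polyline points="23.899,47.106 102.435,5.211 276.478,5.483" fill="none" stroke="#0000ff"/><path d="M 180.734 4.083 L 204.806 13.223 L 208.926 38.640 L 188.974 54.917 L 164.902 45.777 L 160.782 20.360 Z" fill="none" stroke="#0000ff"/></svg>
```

; Generated by LaserGRBL
G21
G90
G00 X123.487 Y89.536
M3 S286
G1 X169.593 Y61.502 F2795
G1 X79.688 Y93.255 F2795
G1 X177.245 Y57.161 F2795
G1 X123.487 Y89.536 F2795
M5
G00 X23.899 Y52.023
M3 S286
G1 X102.435 Y93.918 F2795
G1 X276.478 Y93.646 F2795
M5
G00 X180.734 Y95.046
M3 S286
G1 X204.806 Y85.906 F2795
G1 X208.926 Y60.489 F2795
G1 X188.974 Y44.212 F2795
G1 X164.902 Y53.352 F2795
G1 X160.782 Y78.769 F2795
G1 X180.734 Y95.046 F2795
M5
G00 X0.000 Y0.000

1 u = 1 mm; y_m = 99.129 − y.

[1] `<path>` closed polygon, #0000ff→engrave S286 F2795: (123.487,89.536) → (169.593,61.502) → (79.688,93.255) → (177.245,57.161) → (123.487,89.536) (closed)

[2] `<polyline>` open polyline, #0000ff→engrave S286 F2795: (23.899,52.023) → (102.435,93.918) → (276.478,93.646)

[3] `<path>` regular polygon, #0000ff→engrave S286 F2795: (180.734,95.046) → (204.806,85.906) → (208.926,60.489) → (188.974,44.212) → (164.902,53.352) → (160.782,78.769) → (180.734,95.046) (closed)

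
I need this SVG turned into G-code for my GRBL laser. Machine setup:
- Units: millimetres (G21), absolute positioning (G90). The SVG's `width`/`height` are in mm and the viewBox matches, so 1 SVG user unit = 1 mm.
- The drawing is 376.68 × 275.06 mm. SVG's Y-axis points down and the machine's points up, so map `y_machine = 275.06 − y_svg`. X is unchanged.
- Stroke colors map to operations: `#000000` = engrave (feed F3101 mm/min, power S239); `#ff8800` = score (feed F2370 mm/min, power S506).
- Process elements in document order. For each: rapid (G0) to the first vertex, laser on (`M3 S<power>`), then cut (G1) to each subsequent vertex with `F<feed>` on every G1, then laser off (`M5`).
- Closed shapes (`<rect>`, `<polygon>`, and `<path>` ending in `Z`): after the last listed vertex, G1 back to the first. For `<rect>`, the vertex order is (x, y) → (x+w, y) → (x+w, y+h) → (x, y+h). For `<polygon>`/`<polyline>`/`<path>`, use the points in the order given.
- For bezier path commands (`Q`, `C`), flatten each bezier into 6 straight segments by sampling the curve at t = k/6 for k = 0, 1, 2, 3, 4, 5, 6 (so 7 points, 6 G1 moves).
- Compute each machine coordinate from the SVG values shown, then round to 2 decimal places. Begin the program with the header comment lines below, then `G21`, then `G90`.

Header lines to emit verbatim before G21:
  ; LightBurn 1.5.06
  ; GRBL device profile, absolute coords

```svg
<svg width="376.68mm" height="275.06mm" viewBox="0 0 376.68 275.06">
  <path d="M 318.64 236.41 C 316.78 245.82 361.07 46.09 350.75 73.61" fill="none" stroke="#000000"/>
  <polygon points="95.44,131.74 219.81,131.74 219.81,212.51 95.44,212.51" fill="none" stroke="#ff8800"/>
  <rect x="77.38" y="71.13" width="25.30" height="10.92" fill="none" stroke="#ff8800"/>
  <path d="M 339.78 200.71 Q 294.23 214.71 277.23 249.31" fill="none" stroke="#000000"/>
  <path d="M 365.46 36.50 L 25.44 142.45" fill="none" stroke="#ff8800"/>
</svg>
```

Since the viewBox matches the mm dimensions, user units are millimetres directly. The only transform is the Y-flip y_m = 275.06 − y_svg.

Shape 1 is a cubic bezier drawn with `<path>`. Its stroke #000000 means engrave at S239, F3101. After flipping Y the toolpath is (318.64,38.65) → (321.09,49.35) → (328.43,82.79) → (337.87,126.84) → (346.60,169.38) → (351.83,198.29) → (350.75,201.45).

Shape 2 is a rectangle drawn with `<polygon>`. Its stroke #ff8800 means score at S506, F2370. After flipping Y the toolpath is (95.44,143.32) → (219.81,143.32) → (219.81,62.55) → (95.44,62.55) → (95.44,143.32), returning to the start.

Shape 3 is a rectangle drawn with `<rect>`. Its stroke #ff8800 means score at S506, F2370. After flipping Y the toolpath is (77.38,203.93) → (102.68,203.93) → (102.68,193.01) → (77.38,193.01) → (77.38,203.93), returning to the start.

Shape 4 is a quadratic bezier drawn with `<path>`. Its stroke #000000 means engrave at S239, F3101. After flipping Y the toolpath is (339.78,74.35) → (325.39,69.11) → (312.59,62.73) → (301.37,55.20) → (291.74,46.53) → (283.69,36.71) → (277.23,25.75).

Shape 5 is a line segment drawn with `<path>`. Its stroke #ff8800 means score at S506, F2370. After flipping Y the toolpath is (365.46,238.56) → (25.44,132.61).

; LightBurn 1.5.06
; GRBL device profile, absolute coords
G21
G90
G0 X318.64 Y38.65
M3 S239
G1 X321.09 Y49.35 F3101
G1 X328.43 Y82.79 F3101
G1 X337.87 Y126.84 F3101
G1 X346.60 Y169.38 F3101
G1 X351.83 Y198.29 F3101
G1 X350.75 Y201.45 F3101
M5
G0 X95.44 Y143.32
M3 S506
G1 X219.81 Y143.32 F2370
G1 X219.81 Y62.55 F2370
G1 X95.44 Y62.55 F2370
G1 X95.44 Y143.32 F2370
M5
G0 X77.38 Y203.93
M3 S506
G1 X102.68 Y203.93 F2370
G1 X102.68 Y193.01 F2370
G1 X77.38 Y193.01 F2370
G1 X77.38 Y203.93 F2370
M5
G0 X339.78 Y74.35
M3 S239
G1 X325.39 Y69.11 F3101
G1 X312.59 Y62.73 F3101
G1 X301.37 Y55.20 F3101
G1 X291.74 Y46.53 F3101
G1 X283.69 Y36.71 F3101
G1 X277.23 Y25.75 F3101
M5
G0 X365.46 Y238.56
M3 S506
G1 X25.44 Y132.61 F2370
M5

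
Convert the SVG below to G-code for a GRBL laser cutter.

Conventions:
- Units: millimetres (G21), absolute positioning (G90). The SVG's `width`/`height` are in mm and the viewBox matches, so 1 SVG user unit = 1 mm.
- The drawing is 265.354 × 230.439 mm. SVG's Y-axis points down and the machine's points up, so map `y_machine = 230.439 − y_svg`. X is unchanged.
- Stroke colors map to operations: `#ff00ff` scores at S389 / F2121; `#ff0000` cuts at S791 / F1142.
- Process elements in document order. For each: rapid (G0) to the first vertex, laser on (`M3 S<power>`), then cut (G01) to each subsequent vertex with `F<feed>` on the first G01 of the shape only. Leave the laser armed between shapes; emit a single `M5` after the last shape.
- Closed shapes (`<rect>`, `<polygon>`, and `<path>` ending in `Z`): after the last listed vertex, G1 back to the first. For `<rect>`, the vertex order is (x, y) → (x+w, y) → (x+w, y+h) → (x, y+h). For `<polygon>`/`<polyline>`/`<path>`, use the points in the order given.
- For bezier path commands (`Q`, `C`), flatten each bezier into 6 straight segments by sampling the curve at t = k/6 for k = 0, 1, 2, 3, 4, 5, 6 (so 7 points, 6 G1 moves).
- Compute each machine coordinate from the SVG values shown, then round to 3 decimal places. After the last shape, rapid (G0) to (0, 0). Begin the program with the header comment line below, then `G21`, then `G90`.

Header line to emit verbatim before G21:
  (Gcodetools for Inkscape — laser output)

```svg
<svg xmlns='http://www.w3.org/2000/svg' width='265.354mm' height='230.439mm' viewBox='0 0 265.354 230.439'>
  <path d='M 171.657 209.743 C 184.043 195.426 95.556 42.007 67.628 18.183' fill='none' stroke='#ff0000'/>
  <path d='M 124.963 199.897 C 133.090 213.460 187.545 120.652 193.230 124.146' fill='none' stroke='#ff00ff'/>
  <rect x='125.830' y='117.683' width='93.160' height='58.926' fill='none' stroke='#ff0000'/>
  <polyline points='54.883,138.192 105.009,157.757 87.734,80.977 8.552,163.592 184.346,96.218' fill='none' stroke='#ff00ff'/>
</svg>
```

Since the viewBox matches the mm dimensions, user units are millimetres directly. The only transform is the Y-flip y_m = 230.439 − y_svg.

Shape 1 is a cubic bezier drawn with `<path>`. Its stroke #ff0000 means cut at S791, F1142. After flipping Y the toolpath is (171.657,20.696) → (170.191,38.202) → (156.398,71.429) → (134.760,112.911) → (109.763,155.185) → (85.891,190.788) → (67.628,212.256).

Shape 2 is a cubic bezier drawn with `<path>`. Its stroke #ff00ff means score at S389, F2121. After flipping Y the toolpath is (124.963,30.542) → (132.447,31.686) → (145.011,44.930) → (160.012,64.642) → (174.810,85.193) → (186.764,100.953) → (193.230,106.293).

Shape 3 is a rectangle drawn with `<rect>`. Its stroke #ff0000 means cut at S791, F1142. After flipping Y the toolpath is (125.830,112.756) → (218.990,112.756) → (218.990,53.830) → (125.830,53.830) → (125.830,112.756), returning to the start.

Shape 4 is a open polyline drawn with `<polyline>`. Its stroke #ff00ff means score at S389, F2121. After flipping Y the toolpath is (54.883,92.247) → (105.009,72.682) → (87.734,149.462) → (8.552,66.847) → (184.346,134.221).

(Gcodetools for Inkscape — laser output)
G21
G90
G0 X171.657 Y20.696
M3 S791
G01 X170.191 Y38.202 F1142
G01 X156.398 Y71.429
G01 X134.760 Y112.911
G01 X109.763 Y155.185
G01 X85.891 Y190.788
G01 X67.628 Y212.256
G0 X124.963 Y30.542
M3 S389
G01 X132.447 Y31.686 F2121
G01 X145.011 Y44.930
G01 X160.012 Y64.642
G01 X174.810 Y85.193
G01 X186.764 Y100.953
G01 X193.230 Y106.293
G0 X125.830 Y112.756
M3 S791
G01 X218.990 Y112.756 F1142
G01 X218.990 Y53.830
G01 X125.830 Y53.830
G01 X125.830 Y112.756
G0 X54.883 Y92.247
M3 S389
G01 X105.009 Y72.682 F2121
G01 X87.734 Y149.462
G01 X8.552 Y66.847
G01 X184.346 Y134.221
M5
G0 X0.000 Y0.000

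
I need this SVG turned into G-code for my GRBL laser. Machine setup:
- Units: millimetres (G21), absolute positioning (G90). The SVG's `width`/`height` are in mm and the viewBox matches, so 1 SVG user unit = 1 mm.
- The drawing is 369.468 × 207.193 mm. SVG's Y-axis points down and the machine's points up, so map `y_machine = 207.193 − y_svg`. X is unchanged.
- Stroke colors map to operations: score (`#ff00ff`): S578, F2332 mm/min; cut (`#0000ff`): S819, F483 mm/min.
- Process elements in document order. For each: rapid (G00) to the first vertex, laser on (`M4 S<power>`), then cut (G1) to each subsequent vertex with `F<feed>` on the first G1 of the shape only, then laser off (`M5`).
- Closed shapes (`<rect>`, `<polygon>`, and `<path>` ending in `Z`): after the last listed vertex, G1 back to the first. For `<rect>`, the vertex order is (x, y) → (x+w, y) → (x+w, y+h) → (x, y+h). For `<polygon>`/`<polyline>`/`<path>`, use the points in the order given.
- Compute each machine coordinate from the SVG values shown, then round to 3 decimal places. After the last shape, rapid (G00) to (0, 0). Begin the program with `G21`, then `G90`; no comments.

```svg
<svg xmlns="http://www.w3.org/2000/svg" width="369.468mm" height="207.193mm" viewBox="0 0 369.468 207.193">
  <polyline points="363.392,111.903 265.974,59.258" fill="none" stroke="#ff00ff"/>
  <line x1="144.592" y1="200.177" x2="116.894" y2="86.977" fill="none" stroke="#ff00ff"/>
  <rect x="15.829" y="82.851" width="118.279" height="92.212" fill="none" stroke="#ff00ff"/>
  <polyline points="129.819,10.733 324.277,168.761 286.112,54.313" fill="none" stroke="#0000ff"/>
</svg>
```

Since the viewBox matches the mm dimensions, user units are millimetres directly. The only transform is the Y-flip y_m = 207.193 − y_svg.

Shape 1 is a line segment drawn with `<polyline>`. Its stroke #ff00ff means score at S578, F2332. After flipping Y the toolpath is (363.392,95.290) → (265.974,147.935).

Shape 2 is a line segment drawn with `<line>`. Its stroke #ff00ff means score at S578, F2332. After flipping Y the toolpath is (144.592,7.016) → (116.894,120.216).

Shape 3 is a rectangle drawn with `<rect>`. Its stroke #ff00ff means score at S578, F2332. After flipping Y the toolpath is (15.829,124.342) → (134.108,124.342) → (134.108,32.130) → (15.829,32.130) → (15.829,124.342), returning to the start.

Shape 4 is a open polyline drawn with `<polyline>`. Its stroke #0000ff means cut at S819, F483. After flipping Y the toolpath is (129.819,196.460) → (324.277,38.432) → (286.112,152.880).

G21
G90
G00 X363.392 Y95.290
M4 S578
G1 X265.974 Y147.935 F2332
M5
G00 X144.592 Y7.016
M4 S578
G1 X116.894 Y120.216 F2332
M5
G00 X15.829 Y124.342
M4 S578
G1 X134.108 Y124.342 F2332
G1 X134.108 Y32.130
G1 X15.829 Y32.130
G1 X15.829 Y124.342
M5
G00 X129.819 Y196.460
M4 S819
G1 X324.277 Y38.432 F483
G1 X286.112 Y152.880
M5
G00 X0.000 Y0.000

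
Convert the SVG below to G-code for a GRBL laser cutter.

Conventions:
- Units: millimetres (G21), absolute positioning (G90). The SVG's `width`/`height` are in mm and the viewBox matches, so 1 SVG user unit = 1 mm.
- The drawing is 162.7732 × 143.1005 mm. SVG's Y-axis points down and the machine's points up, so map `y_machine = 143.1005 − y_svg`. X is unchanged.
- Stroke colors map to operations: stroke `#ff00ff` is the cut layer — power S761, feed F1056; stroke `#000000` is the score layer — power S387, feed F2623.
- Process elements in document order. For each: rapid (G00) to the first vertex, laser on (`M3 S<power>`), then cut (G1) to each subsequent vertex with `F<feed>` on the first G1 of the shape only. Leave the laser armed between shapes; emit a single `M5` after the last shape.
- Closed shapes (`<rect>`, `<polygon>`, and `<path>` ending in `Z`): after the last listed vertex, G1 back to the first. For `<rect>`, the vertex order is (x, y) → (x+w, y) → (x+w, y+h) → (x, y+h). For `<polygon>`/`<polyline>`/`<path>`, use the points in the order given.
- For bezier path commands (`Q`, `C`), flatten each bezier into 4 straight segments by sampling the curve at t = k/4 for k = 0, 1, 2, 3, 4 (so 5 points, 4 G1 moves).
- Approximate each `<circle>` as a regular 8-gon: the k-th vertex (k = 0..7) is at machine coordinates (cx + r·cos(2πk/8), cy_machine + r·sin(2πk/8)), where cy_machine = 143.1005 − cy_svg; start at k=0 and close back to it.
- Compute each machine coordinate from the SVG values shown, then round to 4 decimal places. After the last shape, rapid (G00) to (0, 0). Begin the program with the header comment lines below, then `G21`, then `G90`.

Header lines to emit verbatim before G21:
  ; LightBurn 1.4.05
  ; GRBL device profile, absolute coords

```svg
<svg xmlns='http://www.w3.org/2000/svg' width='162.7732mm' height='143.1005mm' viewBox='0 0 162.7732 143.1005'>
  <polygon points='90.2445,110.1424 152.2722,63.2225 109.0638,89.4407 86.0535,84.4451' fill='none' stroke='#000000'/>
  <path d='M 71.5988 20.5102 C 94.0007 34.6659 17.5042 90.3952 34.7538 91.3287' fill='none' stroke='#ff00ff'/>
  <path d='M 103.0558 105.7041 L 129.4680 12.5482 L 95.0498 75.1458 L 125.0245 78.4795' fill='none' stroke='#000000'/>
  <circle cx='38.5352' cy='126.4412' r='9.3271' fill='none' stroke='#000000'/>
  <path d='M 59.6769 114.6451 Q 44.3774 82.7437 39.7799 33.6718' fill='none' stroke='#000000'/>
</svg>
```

Since the viewBox matches the mm dimensions, user units are millimetres directly. The only transform is the Y-flip y_m = 143.1005 − y_svg.

Shape 1 is a closed polygon drawn with `<polygon>`. Its stroke #000000 means score at S387, F2623. After flipping Y the toolpath is (90.2445,32.9581) → (152.2722,79.8780) → (109.0638,53.6598) → (86.0535,58.6554) → (90.2445,32.9581), returning to the start.

Shape 2 is a cubic bezier drawn with `<path>`. Its stroke #ff00ff means cut at S761, F1056. After flipping Y the toolpath is (71.5988,122.5903) → (72.8668,105.6842) → (55.1084,82.2227) → (36.3839,61.2404) → (34.7538,51.7718).

Shape 3 is a open polyline drawn with `<path>`. Its stroke #000000 means score at S387, F2623. After flipping Y the toolpath is (103.0558,37.3964) → (129.4680,130.5523) → (95.0498,67.9547) → (125.0245,64.6210).

Shape 4 is a circle drawn with `<circle>`. Its stroke #000000 means score at S387, F2623. After flipping Y the toolpath is (47.8623,16.6593) → (45.1305,23.2546) → (38.5352,25.9864) → (31.9399,23.2546) → (29.2081,16.6593) → (31.9399,10.0640) → (38.5352,7.3322) → (45.1305,10.0640) → (47.8623,16.6593), returning to the start.

Shape 5 is a quadratic bezier drawn with `<path>`. Its stroke #000000 means score at S387, F2623. After flipping Y the toolpath is (59.6769,28.4554) → (52.6960,45.4793) → (47.0529,64.6494) → (42.7475,85.9659) → (39.7799,109.4287).

; LightBurn 1.4.05
; GRBL device profile, absolute coords
G21
G90
G00 X90.2445 Y32.9581
M3 S387
G1 X152.2722 Y79.8780 F2623
G1 X109.0638 Y53.6598
G1 X86.0535 Y58.6554
G1 X90.2445 Y32.9581
G00 X71.5988 Y122.5903
M3 S761
G1 X72.8668 Y105.6842 F1056
G1 X55.1084 Y82.2227
G1 X36.3839 Y61.2404
G1 X34.7538 Y51.7718
G00 X103.0558 Y37.3964
M3 S387
G1 X129.4680 Y130.5523 F2623
G1 X95.0498 Y67.9547
G1 X125.0245 Y64.6210
G00 X47.8623 Y16.6593
M3 S387
G1 X45.1305 Y23.2546 F2623
G1 X38.5352 Y25.9864
G1 X31.9399 Y23.2546
G1 X29.2081 Y16.6593
G1 X31.9399 Y10.0640
G1 X38.5352 Y7.3322
G1 X45.1305 Y10.0640
G1 X47.8623 Y16.6593
G00 X59.6769 Y28.4554
M3 S387
G1 X52.6960 Y45.4793 F2623
G1 X47.0529 Y64.6494
G1 X42.7475 Y85.9659
G1 X39.7799 Y109.4287
M5
G00 X0.0000 Y0.0000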